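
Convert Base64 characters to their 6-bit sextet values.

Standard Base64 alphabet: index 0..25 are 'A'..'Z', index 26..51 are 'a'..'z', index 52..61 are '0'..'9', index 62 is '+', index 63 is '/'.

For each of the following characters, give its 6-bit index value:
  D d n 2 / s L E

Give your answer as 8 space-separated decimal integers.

Answer: 3 29 39 54 63 44 11 4

Derivation:
'D': A..Z range, ord('D') − ord('A') = 3
'd': a..z range, 26 + ord('d') − ord('a') = 29
'n': a..z range, 26 + ord('n') − ord('a') = 39
'2': 0..9 range, 52 + ord('2') − ord('0') = 54
'/': index 63
's': a..z range, 26 + ord('s') − ord('a') = 44
'L': A..Z range, ord('L') − ord('A') = 11
'E': A..Z range, ord('E') − ord('A') = 4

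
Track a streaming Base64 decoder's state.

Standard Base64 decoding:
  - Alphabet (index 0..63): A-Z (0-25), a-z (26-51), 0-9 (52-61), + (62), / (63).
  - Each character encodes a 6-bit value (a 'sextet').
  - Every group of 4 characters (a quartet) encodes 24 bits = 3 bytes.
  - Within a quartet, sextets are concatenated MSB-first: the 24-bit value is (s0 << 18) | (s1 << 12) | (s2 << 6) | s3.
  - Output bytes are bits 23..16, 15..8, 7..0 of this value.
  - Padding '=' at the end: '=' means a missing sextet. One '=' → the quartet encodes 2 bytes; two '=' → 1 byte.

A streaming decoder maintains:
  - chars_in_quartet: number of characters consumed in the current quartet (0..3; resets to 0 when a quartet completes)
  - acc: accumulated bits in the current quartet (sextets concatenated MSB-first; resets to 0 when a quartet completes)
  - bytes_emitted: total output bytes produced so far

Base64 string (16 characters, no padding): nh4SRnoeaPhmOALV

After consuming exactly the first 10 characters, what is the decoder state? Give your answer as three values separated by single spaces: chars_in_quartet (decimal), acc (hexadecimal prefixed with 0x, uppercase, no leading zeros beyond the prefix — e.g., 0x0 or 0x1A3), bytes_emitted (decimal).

Answer: 2 0x68F 6

Derivation:
After char 0 ('n'=39): chars_in_quartet=1 acc=0x27 bytes_emitted=0
After char 1 ('h'=33): chars_in_quartet=2 acc=0x9E1 bytes_emitted=0
After char 2 ('4'=56): chars_in_quartet=3 acc=0x27878 bytes_emitted=0
After char 3 ('S'=18): chars_in_quartet=4 acc=0x9E1E12 -> emit 9E 1E 12, reset; bytes_emitted=3
After char 4 ('R'=17): chars_in_quartet=1 acc=0x11 bytes_emitted=3
After char 5 ('n'=39): chars_in_quartet=2 acc=0x467 bytes_emitted=3
After char 6 ('o'=40): chars_in_quartet=3 acc=0x119E8 bytes_emitted=3
After char 7 ('e'=30): chars_in_quartet=4 acc=0x467A1E -> emit 46 7A 1E, reset; bytes_emitted=6
After char 8 ('a'=26): chars_in_quartet=1 acc=0x1A bytes_emitted=6
After char 9 ('P'=15): chars_in_quartet=2 acc=0x68F bytes_emitted=6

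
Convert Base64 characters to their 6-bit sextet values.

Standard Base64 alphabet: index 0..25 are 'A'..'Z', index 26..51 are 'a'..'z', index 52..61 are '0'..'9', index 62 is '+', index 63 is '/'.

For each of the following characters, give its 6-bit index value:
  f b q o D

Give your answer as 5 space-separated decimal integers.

Answer: 31 27 42 40 3

Derivation:
'f': a..z range, 26 + ord('f') − ord('a') = 31
'b': a..z range, 26 + ord('b') − ord('a') = 27
'q': a..z range, 26 + ord('q') − ord('a') = 42
'o': a..z range, 26 + ord('o') − ord('a') = 40
'D': A..Z range, ord('D') − ord('A') = 3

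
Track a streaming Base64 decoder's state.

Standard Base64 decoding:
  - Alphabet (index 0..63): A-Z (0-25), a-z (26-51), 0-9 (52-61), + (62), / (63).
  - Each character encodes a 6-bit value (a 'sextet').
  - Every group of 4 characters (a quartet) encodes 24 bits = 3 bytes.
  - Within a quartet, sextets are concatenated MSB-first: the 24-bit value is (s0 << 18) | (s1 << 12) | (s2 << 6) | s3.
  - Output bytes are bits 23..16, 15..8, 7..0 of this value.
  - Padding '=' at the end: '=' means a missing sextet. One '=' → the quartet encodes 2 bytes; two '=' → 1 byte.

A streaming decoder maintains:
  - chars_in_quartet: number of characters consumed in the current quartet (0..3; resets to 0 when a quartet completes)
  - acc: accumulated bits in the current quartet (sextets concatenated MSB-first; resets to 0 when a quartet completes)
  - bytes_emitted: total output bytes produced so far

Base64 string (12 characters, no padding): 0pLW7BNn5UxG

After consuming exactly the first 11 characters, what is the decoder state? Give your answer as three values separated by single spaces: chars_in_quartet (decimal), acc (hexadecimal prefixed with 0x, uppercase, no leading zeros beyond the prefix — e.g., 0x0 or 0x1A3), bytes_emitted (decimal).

After char 0 ('0'=52): chars_in_quartet=1 acc=0x34 bytes_emitted=0
After char 1 ('p'=41): chars_in_quartet=2 acc=0xD29 bytes_emitted=0
After char 2 ('L'=11): chars_in_quartet=3 acc=0x34A4B bytes_emitted=0
After char 3 ('W'=22): chars_in_quartet=4 acc=0xD292D6 -> emit D2 92 D6, reset; bytes_emitted=3
After char 4 ('7'=59): chars_in_quartet=1 acc=0x3B bytes_emitted=3
After char 5 ('B'=1): chars_in_quartet=2 acc=0xEC1 bytes_emitted=3
After char 6 ('N'=13): chars_in_quartet=3 acc=0x3B04D bytes_emitted=3
After char 7 ('n'=39): chars_in_quartet=4 acc=0xEC1367 -> emit EC 13 67, reset; bytes_emitted=6
After char 8 ('5'=57): chars_in_quartet=1 acc=0x39 bytes_emitted=6
After char 9 ('U'=20): chars_in_quartet=2 acc=0xE54 bytes_emitted=6
After char 10 ('x'=49): chars_in_quartet=3 acc=0x39531 bytes_emitted=6

Answer: 3 0x39531 6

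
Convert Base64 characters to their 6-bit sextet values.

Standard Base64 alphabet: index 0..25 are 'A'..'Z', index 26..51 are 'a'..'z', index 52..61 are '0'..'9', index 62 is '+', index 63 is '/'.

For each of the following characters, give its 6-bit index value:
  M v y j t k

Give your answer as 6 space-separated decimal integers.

'M': A..Z range, ord('M') − ord('A') = 12
'v': a..z range, 26 + ord('v') − ord('a') = 47
'y': a..z range, 26 + ord('y') − ord('a') = 50
'j': a..z range, 26 + ord('j') − ord('a') = 35
't': a..z range, 26 + ord('t') − ord('a') = 45
'k': a..z range, 26 + ord('k') − ord('a') = 36

Answer: 12 47 50 35 45 36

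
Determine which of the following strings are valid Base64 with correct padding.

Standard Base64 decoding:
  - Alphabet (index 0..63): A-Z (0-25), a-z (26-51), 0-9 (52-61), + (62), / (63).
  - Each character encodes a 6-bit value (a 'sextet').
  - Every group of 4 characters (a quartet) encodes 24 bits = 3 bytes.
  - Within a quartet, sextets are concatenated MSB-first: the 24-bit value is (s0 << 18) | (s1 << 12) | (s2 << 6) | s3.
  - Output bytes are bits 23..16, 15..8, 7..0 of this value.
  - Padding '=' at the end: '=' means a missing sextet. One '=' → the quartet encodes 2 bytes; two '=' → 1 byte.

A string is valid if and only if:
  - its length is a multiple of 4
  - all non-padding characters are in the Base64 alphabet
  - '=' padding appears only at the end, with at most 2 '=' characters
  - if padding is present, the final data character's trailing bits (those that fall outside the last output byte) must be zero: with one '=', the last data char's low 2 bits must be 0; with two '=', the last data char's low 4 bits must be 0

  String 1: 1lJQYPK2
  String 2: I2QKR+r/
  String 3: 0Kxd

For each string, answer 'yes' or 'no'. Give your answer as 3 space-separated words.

String 1: '1lJQYPK2' → valid
String 2: 'I2QKR+r/' → valid
String 3: '0Kxd' → valid

Answer: yes yes yes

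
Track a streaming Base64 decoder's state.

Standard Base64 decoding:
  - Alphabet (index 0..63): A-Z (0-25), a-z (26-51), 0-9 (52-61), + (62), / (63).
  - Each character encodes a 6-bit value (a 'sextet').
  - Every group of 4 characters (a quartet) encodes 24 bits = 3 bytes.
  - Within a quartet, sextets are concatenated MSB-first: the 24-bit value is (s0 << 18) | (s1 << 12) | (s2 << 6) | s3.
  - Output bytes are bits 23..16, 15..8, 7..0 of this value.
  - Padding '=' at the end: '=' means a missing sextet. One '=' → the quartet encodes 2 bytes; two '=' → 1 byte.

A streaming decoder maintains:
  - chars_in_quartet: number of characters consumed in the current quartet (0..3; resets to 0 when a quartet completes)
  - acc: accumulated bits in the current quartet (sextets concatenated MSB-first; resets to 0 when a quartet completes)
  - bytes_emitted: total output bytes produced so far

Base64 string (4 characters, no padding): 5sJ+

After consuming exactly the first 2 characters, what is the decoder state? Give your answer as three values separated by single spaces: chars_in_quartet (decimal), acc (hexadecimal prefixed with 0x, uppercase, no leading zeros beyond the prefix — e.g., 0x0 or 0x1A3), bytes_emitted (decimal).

After char 0 ('5'=57): chars_in_quartet=1 acc=0x39 bytes_emitted=0
After char 1 ('s'=44): chars_in_quartet=2 acc=0xE6C bytes_emitted=0

Answer: 2 0xE6C 0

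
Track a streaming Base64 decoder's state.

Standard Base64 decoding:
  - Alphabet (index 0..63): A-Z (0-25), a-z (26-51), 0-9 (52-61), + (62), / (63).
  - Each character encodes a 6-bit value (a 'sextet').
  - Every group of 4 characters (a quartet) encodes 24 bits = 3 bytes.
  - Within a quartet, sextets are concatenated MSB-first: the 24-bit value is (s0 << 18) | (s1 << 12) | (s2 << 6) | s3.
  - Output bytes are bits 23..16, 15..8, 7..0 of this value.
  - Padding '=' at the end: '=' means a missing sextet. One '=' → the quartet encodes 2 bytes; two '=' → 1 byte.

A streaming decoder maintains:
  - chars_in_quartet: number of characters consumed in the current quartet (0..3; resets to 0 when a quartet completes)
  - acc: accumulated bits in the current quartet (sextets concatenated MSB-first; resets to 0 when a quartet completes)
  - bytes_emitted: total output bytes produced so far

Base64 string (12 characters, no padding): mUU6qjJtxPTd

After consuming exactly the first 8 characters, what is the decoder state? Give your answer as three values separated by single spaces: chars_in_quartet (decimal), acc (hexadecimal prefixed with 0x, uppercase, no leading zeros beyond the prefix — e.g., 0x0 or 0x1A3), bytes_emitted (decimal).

After char 0 ('m'=38): chars_in_quartet=1 acc=0x26 bytes_emitted=0
After char 1 ('U'=20): chars_in_quartet=2 acc=0x994 bytes_emitted=0
After char 2 ('U'=20): chars_in_quartet=3 acc=0x26514 bytes_emitted=0
After char 3 ('6'=58): chars_in_quartet=4 acc=0x99453A -> emit 99 45 3A, reset; bytes_emitted=3
After char 4 ('q'=42): chars_in_quartet=1 acc=0x2A bytes_emitted=3
After char 5 ('j'=35): chars_in_quartet=2 acc=0xAA3 bytes_emitted=3
After char 6 ('J'=9): chars_in_quartet=3 acc=0x2A8C9 bytes_emitted=3
After char 7 ('t'=45): chars_in_quartet=4 acc=0xAA326D -> emit AA 32 6D, reset; bytes_emitted=6

Answer: 0 0x0 6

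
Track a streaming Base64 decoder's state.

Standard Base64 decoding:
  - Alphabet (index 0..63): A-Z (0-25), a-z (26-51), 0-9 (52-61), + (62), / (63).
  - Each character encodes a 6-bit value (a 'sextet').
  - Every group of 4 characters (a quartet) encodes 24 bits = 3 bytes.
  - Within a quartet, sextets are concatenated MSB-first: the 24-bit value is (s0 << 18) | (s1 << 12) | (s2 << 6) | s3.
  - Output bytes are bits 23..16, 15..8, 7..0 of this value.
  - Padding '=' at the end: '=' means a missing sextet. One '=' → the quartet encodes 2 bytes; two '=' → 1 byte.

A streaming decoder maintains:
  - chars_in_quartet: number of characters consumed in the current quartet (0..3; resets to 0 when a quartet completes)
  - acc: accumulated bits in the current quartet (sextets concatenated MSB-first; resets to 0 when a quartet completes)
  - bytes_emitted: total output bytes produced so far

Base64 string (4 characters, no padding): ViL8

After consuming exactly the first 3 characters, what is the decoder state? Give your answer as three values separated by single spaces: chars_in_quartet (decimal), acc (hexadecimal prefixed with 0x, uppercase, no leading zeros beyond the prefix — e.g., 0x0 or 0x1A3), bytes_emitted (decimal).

After char 0 ('V'=21): chars_in_quartet=1 acc=0x15 bytes_emitted=0
After char 1 ('i'=34): chars_in_quartet=2 acc=0x562 bytes_emitted=0
After char 2 ('L'=11): chars_in_quartet=3 acc=0x1588B bytes_emitted=0

Answer: 3 0x1588B 0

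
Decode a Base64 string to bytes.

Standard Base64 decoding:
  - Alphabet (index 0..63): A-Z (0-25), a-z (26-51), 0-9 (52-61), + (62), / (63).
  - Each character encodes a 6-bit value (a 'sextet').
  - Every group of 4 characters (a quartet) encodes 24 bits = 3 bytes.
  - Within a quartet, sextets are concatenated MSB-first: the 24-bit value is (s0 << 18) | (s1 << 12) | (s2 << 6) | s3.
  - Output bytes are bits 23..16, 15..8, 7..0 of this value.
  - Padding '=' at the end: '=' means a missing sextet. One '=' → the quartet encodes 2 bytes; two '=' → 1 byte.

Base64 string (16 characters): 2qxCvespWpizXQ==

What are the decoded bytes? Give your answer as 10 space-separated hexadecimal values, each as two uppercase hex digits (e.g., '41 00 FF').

Answer: DA AC 42 BD EB 29 5A 98 B3 5D

Derivation:
After char 0 ('2'=54): chars_in_quartet=1 acc=0x36 bytes_emitted=0
After char 1 ('q'=42): chars_in_quartet=2 acc=0xDAA bytes_emitted=0
After char 2 ('x'=49): chars_in_quartet=3 acc=0x36AB1 bytes_emitted=0
After char 3 ('C'=2): chars_in_quartet=4 acc=0xDAAC42 -> emit DA AC 42, reset; bytes_emitted=3
After char 4 ('v'=47): chars_in_quartet=1 acc=0x2F bytes_emitted=3
After char 5 ('e'=30): chars_in_quartet=2 acc=0xBDE bytes_emitted=3
After char 6 ('s'=44): chars_in_quartet=3 acc=0x2F7AC bytes_emitted=3
After char 7 ('p'=41): chars_in_quartet=4 acc=0xBDEB29 -> emit BD EB 29, reset; bytes_emitted=6
After char 8 ('W'=22): chars_in_quartet=1 acc=0x16 bytes_emitted=6
After char 9 ('p'=41): chars_in_quartet=2 acc=0x5A9 bytes_emitted=6
After char 10 ('i'=34): chars_in_quartet=3 acc=0x16A62 bytes_emitted=6
After char 11 ('z'=51): chars_in_quartet=4 acc=0x5A98B3 -> emit 5A 98 B3, reset; bytes_emitted=9
After char 12 ('X'=23): chars_in_quartet=1 acc=0x17 bytes_emitted=9
After char 13 ('Q'=16): chars_in_quartet=2 acc=0x5D0 bytes_emitted=9
Padding '==': partial quartet acc=0x5D0 -> emit 5D; bytes_emitted=10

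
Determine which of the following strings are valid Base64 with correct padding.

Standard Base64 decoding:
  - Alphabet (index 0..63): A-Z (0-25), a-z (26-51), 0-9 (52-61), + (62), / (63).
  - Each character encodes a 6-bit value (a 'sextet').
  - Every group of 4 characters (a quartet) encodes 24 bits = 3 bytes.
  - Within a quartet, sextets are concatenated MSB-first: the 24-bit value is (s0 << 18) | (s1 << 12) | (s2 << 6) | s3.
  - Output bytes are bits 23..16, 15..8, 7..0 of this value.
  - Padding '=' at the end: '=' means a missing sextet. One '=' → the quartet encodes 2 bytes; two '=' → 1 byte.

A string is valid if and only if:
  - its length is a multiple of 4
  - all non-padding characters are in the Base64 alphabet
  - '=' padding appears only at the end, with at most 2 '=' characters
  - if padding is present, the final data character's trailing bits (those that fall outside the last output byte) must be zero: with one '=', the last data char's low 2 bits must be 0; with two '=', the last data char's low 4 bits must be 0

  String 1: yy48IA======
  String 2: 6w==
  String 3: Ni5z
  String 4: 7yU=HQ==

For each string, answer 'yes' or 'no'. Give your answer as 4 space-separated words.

Answer: no yes yes no

Derivation:
String 1: 'yy48IA======' → invalid (6 pad chars (max 2))
String 2: '6w==' → valid
String 3: 'Ni5z' → valid
String 4: '7yU=HQ==' → invalid (bad char(s): ['=']; '=' in middle)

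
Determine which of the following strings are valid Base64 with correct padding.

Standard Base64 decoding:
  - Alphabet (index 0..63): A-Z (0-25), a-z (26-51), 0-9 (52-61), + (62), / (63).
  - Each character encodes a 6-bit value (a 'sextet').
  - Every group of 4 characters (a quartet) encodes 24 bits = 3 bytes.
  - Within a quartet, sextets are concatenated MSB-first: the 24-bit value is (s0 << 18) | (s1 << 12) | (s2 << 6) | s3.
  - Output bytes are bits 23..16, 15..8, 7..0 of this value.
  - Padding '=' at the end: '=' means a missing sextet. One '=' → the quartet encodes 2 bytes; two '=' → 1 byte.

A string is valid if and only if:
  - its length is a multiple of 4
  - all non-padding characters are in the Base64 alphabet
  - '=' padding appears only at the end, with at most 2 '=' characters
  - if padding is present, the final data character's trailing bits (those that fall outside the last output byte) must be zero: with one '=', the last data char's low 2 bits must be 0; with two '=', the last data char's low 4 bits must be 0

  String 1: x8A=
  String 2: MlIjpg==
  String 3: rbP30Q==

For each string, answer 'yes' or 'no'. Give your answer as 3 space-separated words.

String 1: 'x8A=' → valid
String 2: 'MlIjpg==' → valid
String 3: 'rbP30Q==' → valid

Answer: yes yes yes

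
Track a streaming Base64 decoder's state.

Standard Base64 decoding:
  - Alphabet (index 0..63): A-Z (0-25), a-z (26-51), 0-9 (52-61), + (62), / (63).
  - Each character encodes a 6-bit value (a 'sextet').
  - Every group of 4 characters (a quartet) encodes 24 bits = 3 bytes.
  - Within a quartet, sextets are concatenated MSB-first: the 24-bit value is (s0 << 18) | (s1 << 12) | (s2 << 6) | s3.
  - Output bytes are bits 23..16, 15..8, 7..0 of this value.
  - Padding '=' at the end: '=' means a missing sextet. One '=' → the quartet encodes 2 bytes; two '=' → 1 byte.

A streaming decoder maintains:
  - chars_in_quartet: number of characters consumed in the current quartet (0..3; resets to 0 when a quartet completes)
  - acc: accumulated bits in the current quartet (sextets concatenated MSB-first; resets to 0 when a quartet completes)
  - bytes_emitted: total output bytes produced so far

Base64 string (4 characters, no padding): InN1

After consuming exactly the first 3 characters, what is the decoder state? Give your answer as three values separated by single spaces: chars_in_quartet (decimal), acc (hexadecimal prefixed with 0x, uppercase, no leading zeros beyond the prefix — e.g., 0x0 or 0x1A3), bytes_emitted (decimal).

Answer: 3 0x89CD 0

Derivation:
After char 0 ('I'=8): chars_in_quartet=1 acc=0x8 bytes_emitted=0
After char 1 ('n'=39): chars_in_quartet=2 acc=0x227 bytes_emitted=0
After char 2 ('N'=13): chars_in_quartet=3 acc=0x89CD bytes_emitted=0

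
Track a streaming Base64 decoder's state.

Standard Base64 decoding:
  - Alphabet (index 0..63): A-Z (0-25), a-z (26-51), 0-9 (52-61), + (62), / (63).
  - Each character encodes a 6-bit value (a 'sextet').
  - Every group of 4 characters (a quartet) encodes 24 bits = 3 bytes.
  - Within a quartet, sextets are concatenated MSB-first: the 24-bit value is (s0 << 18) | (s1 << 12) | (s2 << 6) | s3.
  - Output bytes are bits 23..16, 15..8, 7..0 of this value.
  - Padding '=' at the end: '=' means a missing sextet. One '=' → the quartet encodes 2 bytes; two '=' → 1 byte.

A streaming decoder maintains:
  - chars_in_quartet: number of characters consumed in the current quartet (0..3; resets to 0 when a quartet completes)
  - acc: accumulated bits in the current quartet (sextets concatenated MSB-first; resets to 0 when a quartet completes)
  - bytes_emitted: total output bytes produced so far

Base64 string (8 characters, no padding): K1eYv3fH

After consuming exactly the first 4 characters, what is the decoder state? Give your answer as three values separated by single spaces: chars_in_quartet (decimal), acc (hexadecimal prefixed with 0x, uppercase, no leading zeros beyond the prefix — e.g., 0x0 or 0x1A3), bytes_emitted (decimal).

Answer: 0 0x0 3

Derivation:
After char 0 ('K'=10): chars_in_quartet=1 acc=0xA bytes_emitted=0
After char 1 ('1'=53): chars_in_quartet=2 acc=0x2B5 bytes_emitted=0
After char 2 ('e'=30): chars_in_quartet=3 acc=0xAD5E bytes_emitted=0
After char 3 ('Y'=24): chars_in_quartet=4 acc=0x2B5798 -> emit 2B 57 98, reset; bytes_emitted=3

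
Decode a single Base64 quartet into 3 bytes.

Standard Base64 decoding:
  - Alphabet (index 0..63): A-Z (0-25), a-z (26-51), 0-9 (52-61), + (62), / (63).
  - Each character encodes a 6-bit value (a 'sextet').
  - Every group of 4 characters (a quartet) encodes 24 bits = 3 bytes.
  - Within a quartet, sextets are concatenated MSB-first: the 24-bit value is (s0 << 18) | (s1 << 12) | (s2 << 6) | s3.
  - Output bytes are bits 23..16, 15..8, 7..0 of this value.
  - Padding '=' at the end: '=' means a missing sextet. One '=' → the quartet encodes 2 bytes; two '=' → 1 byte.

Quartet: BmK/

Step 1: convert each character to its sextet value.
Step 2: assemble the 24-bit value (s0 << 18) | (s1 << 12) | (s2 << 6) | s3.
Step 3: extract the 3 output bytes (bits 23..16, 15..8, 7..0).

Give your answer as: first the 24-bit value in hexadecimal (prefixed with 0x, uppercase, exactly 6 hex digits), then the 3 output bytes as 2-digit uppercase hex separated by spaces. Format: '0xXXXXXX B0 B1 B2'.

Answer: 0x0662BF 06 62 BF

Derivation:
Sextets: B=1, m=38, K=10, /=63
24-bit: (1<<18) | (38<<12) | (10<<6) | 63
      = 0x040000 | 0x026000 | 0x000280 | 0x00003F
      = 0x0662BF
Bytes: (v>>16)&0xFF=06, (v>>8)&0xFF=62, v&0xFF=BF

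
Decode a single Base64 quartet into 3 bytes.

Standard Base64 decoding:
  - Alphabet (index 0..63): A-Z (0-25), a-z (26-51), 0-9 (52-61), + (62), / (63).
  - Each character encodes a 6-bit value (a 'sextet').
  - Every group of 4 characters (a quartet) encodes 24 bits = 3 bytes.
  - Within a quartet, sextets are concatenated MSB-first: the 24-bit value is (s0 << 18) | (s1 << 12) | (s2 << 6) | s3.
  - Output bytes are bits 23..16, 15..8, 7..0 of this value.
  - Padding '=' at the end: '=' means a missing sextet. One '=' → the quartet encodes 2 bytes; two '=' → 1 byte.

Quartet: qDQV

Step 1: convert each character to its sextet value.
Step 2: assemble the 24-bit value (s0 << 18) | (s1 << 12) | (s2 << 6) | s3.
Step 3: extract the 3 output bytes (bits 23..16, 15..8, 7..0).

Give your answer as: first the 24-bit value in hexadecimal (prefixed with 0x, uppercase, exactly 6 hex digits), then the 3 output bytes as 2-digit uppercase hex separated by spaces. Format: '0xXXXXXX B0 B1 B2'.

Sextets: q=42, D=3, Q=16, V=21
24-bit: (42<<18) | (3<<12) | (16<<6) | 21
      = 0xA80000 | 0x003000 | 0x000400 | 0x000015
      = 0xA83415
Bytes: (v>>16)&0xFF=A8, (v>>8)&0xFF=34, v&0xFF=15

Answer: 0xA83415 A8 34 15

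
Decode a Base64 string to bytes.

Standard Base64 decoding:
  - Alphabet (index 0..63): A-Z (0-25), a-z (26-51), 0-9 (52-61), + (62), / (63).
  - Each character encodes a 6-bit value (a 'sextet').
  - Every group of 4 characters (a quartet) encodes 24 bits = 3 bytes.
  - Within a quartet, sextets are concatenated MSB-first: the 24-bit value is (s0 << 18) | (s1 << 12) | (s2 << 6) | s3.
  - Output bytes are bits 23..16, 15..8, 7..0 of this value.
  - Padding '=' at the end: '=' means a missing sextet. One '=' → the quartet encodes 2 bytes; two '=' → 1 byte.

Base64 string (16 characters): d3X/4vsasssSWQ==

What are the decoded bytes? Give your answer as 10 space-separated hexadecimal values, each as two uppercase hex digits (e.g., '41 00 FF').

Answer: 77 75 FF E2 FB 1A B2 CB 12 59

Derivation:
After char 0 ('d'=29): chars_in_quartet=1 acc=0x1D bytes_emitted=0
After char 1 ('3'=55): chars_in_quartet=2 acc=0x777 bytes_emitted=0
After char 2 ('X'=23): chars_in_quartet=3 acc=0x1DDD7 bytes_emitted=0
After char 3 ('/'=63): chars_in_quartet=4 acc=0x7775FF -> emit 77 75 FF, reset; bytes_emitted=3
After char 4 ('4'=56): chars_in_quartet=1 acc=0x38 bytes_emitted=3
After char 5 ('v'=47): chars_in_quartet=2 acc=0xE2F bytes_emitted=3
After char 6 ('s'=44): chars_in_quartet=3 acc=0x38BEC bytes_emitted=3
After char 7 ('a'=26): chars_in_quartet=4 acc=0xE2FB1A -> emit E2 FB 1A, reset; bytes_emitted=6
After char 8 ('s'=44): chars_in_quartet=1 acc=0x2C bytes_emitted=6
After char 9 ('s'=44): chars_in_quartet=2 acc=0xB2C bytes_emitted=6
After char 10 ('s'=44): chars_in_quartet=3 acc=0x2CB2C bytes_emitted=6
After char 11 ('S'=18): chars_in_quartet=4 acc=0xB2CB12 -> emit B2 CB 12, reset; bytes_emitted=9
After char 12 ('W'=22): chars_in_quartet=1 acc=0x16 bytes_emitted=9
After char 13 ('Q'=16): chars_in_quartet=2 acc=0x590 bytes_emitted=9
Padding '==': partial quartet acc=0x590 -> emit 59; bytes_emitted=10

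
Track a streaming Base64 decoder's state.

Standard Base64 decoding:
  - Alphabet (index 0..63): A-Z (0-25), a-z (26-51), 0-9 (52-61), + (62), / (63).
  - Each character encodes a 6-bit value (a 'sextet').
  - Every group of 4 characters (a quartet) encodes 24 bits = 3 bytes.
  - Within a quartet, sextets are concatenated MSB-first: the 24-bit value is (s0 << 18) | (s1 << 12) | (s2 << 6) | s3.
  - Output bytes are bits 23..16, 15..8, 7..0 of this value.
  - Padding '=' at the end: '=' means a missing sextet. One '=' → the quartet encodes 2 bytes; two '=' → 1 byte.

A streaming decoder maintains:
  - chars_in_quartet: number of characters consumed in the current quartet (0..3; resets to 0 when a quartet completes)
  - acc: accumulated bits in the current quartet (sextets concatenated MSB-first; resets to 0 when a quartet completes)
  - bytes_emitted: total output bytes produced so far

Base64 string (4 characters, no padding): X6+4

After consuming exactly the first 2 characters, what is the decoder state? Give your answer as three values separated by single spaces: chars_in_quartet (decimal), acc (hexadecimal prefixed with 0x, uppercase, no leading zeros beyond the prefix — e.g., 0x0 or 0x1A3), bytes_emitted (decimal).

After char 0 ('X'=23): chars_in_quartet=1 acc=0x17 bytes_emitted=0
After char 1 ('6'=58): chars_in_quartet=2 acc=0x5FA bytes_emitted=0

Answer: 2 0x5FA 0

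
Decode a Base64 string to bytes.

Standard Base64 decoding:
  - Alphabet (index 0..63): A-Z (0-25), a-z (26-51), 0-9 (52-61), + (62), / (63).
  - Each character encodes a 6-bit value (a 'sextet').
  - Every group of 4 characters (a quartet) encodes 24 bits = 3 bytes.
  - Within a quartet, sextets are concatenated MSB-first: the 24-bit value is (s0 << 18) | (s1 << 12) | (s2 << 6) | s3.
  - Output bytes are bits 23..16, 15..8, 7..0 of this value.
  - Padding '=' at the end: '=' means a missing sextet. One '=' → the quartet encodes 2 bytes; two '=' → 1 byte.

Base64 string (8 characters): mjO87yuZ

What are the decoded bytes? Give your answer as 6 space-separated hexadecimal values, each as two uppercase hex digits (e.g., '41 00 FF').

Answer: 9A 33 BC EF 2B 99

Derivation:
After char 0 ('m'=38): chars_in_quartet=1 acc=0x26 bytes_emitted=0
After char 1 ('j'=35): chars_in_quartet=2 acc=0x9A3 bytes_emitted=0
After char 2 ('O'=14): chars_in_quartet=3 acc=0x268CE bytes_emitted=0
After char 3 ('8'=60): chars_in_quartet=4 acc=0x9A33BC -> emit 9A 33 BC, reset; bytes_emitted=3
After char 4 ('7'=59): chars_in_quartet=1 acc=0x3B bytes_emitted=3
After char 5 ('y'=50): chars_in_quartet=2 acc=0xEF2 bytes_emitted=3
After char 6 ('u'=46): chars_in_quartet=3 acc=0x3BCAE bytes_emitted=3
After char 7 ('Z'=25): chars_in_quartet=4 acc=0xEF2B99 -> emit EF 2B 99, reset; bytes_emitted=6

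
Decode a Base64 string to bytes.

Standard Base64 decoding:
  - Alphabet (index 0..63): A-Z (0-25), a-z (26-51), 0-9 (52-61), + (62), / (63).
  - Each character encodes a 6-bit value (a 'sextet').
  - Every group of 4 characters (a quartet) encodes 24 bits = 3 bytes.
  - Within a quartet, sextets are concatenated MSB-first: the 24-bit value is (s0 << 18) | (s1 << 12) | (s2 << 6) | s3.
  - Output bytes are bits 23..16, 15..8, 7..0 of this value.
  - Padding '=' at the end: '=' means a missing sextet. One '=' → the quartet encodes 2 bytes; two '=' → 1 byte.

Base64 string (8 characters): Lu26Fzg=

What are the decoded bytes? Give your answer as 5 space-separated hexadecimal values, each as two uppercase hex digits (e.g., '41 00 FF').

Answer: 2E ED BA 17 38

Derivation:
After char 0 ('L'=11): chars_in_quartet=1 acc=0xB bytes_emitted=0
After char 1 ('u'=46): chars_in_quartet=2 acc=0x2EE bytes_emitted=0
After char 2 ('2'=54): chars_in_quartet=3 acc=0xBBB6 bytes_emitted=0
After char 3 ('6'=58): chars_in_quartet=4 acc=0x2EEDBA -> emit 2E ED BA, reset; bytes_emitted=3
After char 4 ('F'=5): chars_in_quartet=1 acc=0x5 bytes_emitted=3
After char 5 ('z'=51): chars_in_quartet=2 acc=0x173 bytes_emitted=3
After char 6 ('g'=32): chars_in_quartet=3 acc=0x5CE0 bytes_emitted=3
Padding '=': partial quartet acc=0x5CE0 -> emit 17 38; bytes_emitted=5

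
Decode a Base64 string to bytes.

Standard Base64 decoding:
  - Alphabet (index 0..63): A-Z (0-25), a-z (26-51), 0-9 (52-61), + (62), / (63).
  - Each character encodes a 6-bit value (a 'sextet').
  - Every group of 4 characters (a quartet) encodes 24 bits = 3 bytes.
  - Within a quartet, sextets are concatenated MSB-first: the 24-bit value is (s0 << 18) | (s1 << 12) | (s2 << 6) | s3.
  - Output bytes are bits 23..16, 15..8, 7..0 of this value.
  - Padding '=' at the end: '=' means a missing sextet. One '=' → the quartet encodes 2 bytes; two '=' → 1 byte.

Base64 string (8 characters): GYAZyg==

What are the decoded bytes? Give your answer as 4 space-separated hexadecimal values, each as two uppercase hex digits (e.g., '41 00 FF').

After char 0 ('G'=6): chars_in_quartet=1 acc=0x6 bytes_emitted=0
After char 1 ('Y'=24): chars_in_quartet=2 acc=0x198 bytes_emitted=0
After char 2 ('A'=0): chars_in_quartet=3 acc=0x6600 bytes_emitted=0
After char 3 ('Z'=25): chars_in_quartet=4 acc=0x198019 -> emit 19 80 19, reset; bytes_emitted=3
After char 4 ('y'=50): chars_in_quartet=1 acc=0x32 bytes_emitted=3
After char 5 ('g'=32): chars_in_quartet=2 acc=0xCA0 bytes_emitted=3
Padding '==': partial quartet acc=0xCA0 -> emit CA; bytes_emitted=4

Answer: 19 80 19 CA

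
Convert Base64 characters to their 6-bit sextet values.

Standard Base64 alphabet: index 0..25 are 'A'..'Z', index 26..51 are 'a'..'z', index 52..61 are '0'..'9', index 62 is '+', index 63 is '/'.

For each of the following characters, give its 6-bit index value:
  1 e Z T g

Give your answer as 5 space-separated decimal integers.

'1': 0..9 range, 52 + ord('1') − ord('0') = 53
'e': a..z range, 26 + ord('e') − ord('a') = 30
'Z': A..Z range, ord('Z') − ord('A') = 25
'T': A..Z range, ord('T') − ord('A') = 19
'g': a..z range, 26 + ord('g') − ord('a') = 32

Answer: 53 30 25 19 32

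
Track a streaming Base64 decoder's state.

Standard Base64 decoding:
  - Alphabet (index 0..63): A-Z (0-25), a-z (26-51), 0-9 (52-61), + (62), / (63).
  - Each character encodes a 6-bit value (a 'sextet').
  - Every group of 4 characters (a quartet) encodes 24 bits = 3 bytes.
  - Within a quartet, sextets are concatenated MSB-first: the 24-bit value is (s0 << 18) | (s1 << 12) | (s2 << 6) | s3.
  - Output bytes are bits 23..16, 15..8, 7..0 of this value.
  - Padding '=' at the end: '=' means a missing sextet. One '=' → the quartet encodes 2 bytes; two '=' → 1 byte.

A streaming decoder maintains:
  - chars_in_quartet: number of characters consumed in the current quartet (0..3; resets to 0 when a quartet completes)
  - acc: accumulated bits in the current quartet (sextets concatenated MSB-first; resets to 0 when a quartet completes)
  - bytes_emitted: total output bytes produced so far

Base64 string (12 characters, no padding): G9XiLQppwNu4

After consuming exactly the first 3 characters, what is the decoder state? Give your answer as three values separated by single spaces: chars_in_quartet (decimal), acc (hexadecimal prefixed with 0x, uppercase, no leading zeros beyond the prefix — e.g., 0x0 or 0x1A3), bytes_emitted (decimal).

Answer: 3 0x6F57 0

Derivation:
After char 0 ('G'=6): chars_in_quartet=1 acc=0x6 bytes_emitted=0
After char 1 ('9'=61): chars_in_quartet=2 acc=0x1BD bytes_emitted=0
After char 2 ('X'=23): chars_in_quartet=3 acc=0x6F57 bytes_emitted=0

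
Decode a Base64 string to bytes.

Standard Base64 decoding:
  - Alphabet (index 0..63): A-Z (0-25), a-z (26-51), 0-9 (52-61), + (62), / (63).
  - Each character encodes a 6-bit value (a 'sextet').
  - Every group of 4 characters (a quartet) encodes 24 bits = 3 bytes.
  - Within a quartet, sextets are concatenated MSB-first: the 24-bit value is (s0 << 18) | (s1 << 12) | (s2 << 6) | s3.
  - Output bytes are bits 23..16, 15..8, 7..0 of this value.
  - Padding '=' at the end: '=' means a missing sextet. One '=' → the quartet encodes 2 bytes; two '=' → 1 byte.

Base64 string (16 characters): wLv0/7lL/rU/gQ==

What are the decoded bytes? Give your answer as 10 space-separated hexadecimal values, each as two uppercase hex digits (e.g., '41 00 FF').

Answer: C0 BB F4 FF B9 4B FE B5 3F 81

Derivation:
After char 0 ('w'=48): chars_in_quartet=1 acc=0x30 bytes_emitted=0
After char 1 ('L'=11): chars_in_quartet=2 acc=0xC0B bytes_emitted=0
After char 2 ('v'=47): chars_in_quartet=3 acc=0x302EF bytes_emitted=0
After char 3 ('0'=52): chars_in_quartet=4 acc=0xC0BBF4 -> emit C0 BB F4, reset; bytes_emitted=3
After char 4 ('/'=63): chars_in_quartet=1 acc=0x3F bytes_emitted=3
After char 5 ('7'=59): chars_in_quartet=2 acc=0xFFB bytes_emitted=3
After char 6 ('l'=37): chars_in_quartet=3 acc=0x3FEE5 bytes_emitted=3
After char 7 ('L'=11): chars_in_quartet=4 acc=0xFFB94B -> emit FF B9 4B, reset; bytes_emitted=6
After char 8 ('/'=63): chars_in_quartet=1 acc=0x3F bytes_emitted=6
After char 9 ('r'=43): chars_in_quartet=2 acc=0xFEB bytes_emitted=6
After char 10 ('U'=20): chars_in_quartet=3 acc=0x3FAD4 bytes_emitted=6
After char 11 ('/'=63): chars_in_quartet=4 acc=0xFEB53F -> emit FE B5 3F, reset; bytes_emitted=9
After char 12 ('g'=32): chars_in_quartet=1 acc=0x20 bytes_emitted=9
After char 13 ('Q'=16): chars_in_quartet=2 acc=0x810 bytes_emitted=9
Padding '==': partial quartet acc=0x810 -> emit 81; bytes_emitted=10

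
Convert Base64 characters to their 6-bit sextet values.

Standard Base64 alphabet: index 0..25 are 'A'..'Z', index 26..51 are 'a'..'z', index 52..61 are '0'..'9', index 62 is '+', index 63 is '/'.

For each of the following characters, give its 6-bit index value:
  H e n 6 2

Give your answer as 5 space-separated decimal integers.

'H': A..Z range, ord('H') − ord('A') = 7
'e': a..z range, 26 + ord('e') − ord('a') = 30
'n': a..z range, 26 + ord('n') − ord('a') = 39
'6': 0..9 range, 52 + ord('6') − ord('0') = 58
'2': 0..9 range, 52 + ord('2') − ord('0') = 54

Answer: 7 30 39 58 54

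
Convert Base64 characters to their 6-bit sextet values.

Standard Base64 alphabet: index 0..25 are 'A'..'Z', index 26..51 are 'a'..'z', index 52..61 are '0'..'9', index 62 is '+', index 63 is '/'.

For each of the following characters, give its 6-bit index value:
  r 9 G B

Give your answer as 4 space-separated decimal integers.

Answer: 43 61 6 1

Derivation:
'r': a..z range, 26 + ord('r') − ord('a') = 43
'9': 0..9 range, 52 + ord('9') − ord('0') = 61
'G': A..Z range, ord('G') − ord('A') = 6
'B': A..Z range, ord('B') − ord('A') = 1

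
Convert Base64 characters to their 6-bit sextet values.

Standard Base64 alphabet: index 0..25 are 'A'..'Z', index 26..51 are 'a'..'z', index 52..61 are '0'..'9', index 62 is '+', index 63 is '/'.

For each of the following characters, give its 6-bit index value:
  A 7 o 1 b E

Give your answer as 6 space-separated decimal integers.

'A': A..Z range, ord('A') − ord('A') = 0
'7': 0..9 range, 52 + ord('7') − ord('0') = 59
'o': a..z range, 26 + ord('o') − ord('a') = 40
'1': 0..9 range, 52 + ord('1') − ord('0') = 53
'b': a..z range, 26 + ord('b') − ord('a') = 27
'E': A..Z range, ord('E') − ord('A') = 4

Answer: 0 59 40 53 27 4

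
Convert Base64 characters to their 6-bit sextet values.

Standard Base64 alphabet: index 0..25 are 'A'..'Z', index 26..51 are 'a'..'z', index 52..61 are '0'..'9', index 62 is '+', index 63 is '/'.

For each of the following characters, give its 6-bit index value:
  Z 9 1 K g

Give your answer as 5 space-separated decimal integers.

'Z': A..Z range, ord('Z') − ord('A') = 25
'9': 0..9 range, 52 + ord('9') − ord('0') = 61
'1': 0..9 range, 52 + ord('1') − ord('0') = 53
'K': A..Z range, ord('K') − ord('A') = 10
'g': a..z range, 26 + ord('g') − ord('a') = 32

Answer: 25 61 53 10 32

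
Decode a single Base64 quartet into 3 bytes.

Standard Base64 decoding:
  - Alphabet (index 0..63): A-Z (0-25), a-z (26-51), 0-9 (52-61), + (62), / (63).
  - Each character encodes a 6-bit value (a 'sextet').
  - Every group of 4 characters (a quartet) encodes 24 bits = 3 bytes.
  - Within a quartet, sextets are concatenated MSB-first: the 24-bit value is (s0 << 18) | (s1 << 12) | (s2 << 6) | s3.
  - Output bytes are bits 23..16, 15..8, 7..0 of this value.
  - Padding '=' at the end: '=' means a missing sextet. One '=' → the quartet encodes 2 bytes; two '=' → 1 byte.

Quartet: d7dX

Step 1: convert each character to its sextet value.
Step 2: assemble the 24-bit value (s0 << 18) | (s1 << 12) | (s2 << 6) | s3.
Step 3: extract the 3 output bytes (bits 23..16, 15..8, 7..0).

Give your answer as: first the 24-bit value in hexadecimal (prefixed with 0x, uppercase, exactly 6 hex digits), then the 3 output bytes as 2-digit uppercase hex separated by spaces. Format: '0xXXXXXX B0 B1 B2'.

Answer: 0x77B757 77 B7 57

Derivation:
Sextets: d=29, 7=59, d=29, X=23
24-bit: (29<<18) | (59<<12) | (29<<6) | 23
      = 0x740000 | 0x03B000 | 0x000740 | 0x000017
      = 0x77B757
Bytes: (v>>16)&0xFF=77, (v>>8)&0xFF=B7, v&0xFF=57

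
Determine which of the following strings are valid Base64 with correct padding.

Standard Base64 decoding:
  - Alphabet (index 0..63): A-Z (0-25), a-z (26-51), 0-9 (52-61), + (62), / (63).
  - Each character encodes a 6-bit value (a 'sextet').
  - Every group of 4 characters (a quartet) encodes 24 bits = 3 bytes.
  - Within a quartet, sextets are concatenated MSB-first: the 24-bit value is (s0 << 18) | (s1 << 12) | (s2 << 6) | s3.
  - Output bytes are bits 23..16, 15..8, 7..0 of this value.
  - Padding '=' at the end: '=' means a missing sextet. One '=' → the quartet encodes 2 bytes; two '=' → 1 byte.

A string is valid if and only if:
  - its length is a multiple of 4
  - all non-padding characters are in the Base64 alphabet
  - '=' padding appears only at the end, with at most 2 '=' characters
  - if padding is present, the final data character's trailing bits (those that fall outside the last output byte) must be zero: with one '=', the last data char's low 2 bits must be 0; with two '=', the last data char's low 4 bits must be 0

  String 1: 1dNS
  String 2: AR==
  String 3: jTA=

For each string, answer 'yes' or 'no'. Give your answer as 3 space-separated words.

Answer: yes no yes

Derivation:
String 1: '1dNS' → valid
String 2: 'AR==' → invalid (bad trailing bits)
String 3: 'jTA=' → valid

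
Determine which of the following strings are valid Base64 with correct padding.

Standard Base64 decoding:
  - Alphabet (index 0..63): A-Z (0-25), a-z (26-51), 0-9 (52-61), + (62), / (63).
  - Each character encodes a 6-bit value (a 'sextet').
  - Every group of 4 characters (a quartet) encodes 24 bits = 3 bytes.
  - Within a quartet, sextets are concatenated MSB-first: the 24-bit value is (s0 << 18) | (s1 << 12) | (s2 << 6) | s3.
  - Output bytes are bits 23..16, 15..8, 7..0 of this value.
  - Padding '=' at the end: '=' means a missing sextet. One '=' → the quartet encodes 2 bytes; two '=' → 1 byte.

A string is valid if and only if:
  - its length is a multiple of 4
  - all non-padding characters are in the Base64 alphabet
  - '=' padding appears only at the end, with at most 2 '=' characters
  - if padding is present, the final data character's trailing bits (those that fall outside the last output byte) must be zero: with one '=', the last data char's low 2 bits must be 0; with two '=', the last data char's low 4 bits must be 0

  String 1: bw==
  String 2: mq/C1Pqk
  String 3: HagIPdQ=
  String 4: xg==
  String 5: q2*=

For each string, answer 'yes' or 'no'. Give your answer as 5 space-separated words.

Answer: yes yes yes yes no

Derivation:
String 1: 'bw==' → valid
String 2: 'mq/C1Pqk' → valid
String 3: 'HagIPdQ=' → valid
String 4: 'xg==' → valid
String 5: 'q2*=' → invalid (bad char(s): ['*'])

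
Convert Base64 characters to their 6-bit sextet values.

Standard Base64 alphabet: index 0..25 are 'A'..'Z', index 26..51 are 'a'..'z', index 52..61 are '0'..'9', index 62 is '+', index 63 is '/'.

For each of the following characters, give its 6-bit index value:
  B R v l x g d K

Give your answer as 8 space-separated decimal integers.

Answer: 1 17 47 37 49 32 29 10

Derivation:
'B': A..Z range, ord('B') − ord('A') = 1
'R': A..Z range, ord('R') − ord('A') = 17
'v': a..z range, 26 + ord('v') − ord('a') = 47
'l': a..z range, 26 + ord('l') − ord('a') = 37
'x': a..z range, 26 + ord('x') − ord('a') = 49
'g': a..z range, 26 + ord('g') − ord('a') = 32
'd': a..z range, 26 + ord('d') − ord('a') = 29
'K': A..Z range, ord('K') − ord('A') = 10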